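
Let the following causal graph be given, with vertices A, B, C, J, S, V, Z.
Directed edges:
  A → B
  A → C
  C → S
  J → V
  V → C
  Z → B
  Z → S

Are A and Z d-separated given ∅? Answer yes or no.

Bayes-Ball from A | ∅ reaches {B,C,S}.
Z ∉ reach(A|∅) ⇒ A ⊥ Z | ∅.

Yes — A ⊥ Z | ∅.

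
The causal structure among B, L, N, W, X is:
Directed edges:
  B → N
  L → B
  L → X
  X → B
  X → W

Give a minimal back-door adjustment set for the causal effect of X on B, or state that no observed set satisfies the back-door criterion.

desc(X)\{X}={B,N,W}; candidates ⊆ {L}.
size 0: {}; under {} X still reaches {B,L,N} ∋ B.
{L}: X⊥B given {L} in G with X→· removed — back-door holds.

X→B: minimal back-door set {L}.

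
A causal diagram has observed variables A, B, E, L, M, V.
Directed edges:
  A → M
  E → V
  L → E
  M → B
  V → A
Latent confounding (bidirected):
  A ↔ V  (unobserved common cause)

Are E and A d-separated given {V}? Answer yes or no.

Bayes-Ball from E | {V} reaches {A,B,L,M}.
A ∈ reach(E|{V}) ⇒ E ⊥̸ A | {V}.

No — E and A are d-connected given {V}.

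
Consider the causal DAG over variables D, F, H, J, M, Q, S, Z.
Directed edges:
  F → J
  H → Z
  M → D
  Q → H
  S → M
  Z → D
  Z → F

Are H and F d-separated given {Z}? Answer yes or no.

Yes — H ⊥ F | {Z}.

Bayes-Ball from H | {Z} reaches {Q}.
F ∉ reach(H|{Z}) ⇒ H ⊥ F | {Z}.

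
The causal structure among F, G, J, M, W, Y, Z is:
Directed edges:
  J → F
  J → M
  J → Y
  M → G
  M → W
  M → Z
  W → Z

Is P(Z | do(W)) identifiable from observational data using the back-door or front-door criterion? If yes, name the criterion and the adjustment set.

P(Z|do(W)): backdoor, adjust for {M}.

desc(W)\{W}={Z}; candidates ⊆ {F,G,J,M,Y}.
size 0: {}; under {} W still reaches {F,G,J,M,Y,Z} ∋ Z.
{M}: W⊥Z given {M} in G with W→· removed — back-door holds.
P(Z|do(W)) = Σ_{M} P(Z|W,M)·P(M).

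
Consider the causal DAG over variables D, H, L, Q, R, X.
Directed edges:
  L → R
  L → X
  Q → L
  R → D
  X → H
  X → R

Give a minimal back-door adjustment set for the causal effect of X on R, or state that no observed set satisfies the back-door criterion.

X→R: minimal back-door set {L}.

desc(X)\{X}={D,H,R}; candidates ⊆ {L,Q}.
size 0: {}; under {} X still reaches {D,L,Q,R} ∋ R.
{L}: X⊥R given {L} in G with X→· removed — back-door holds.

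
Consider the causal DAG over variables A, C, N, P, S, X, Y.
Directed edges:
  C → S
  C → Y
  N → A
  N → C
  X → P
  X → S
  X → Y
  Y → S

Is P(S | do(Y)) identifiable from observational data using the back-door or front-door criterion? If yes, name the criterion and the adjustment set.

P(S|do(Y)): backdoor, adjust for {C, X}.

desc(Y)\{Y}={S}; candidates ⊆ {A,C,N,P,X}.
size 0: {}; under {} Y still reaches {A,C,N,P,S,X} ∋ S.
size 1: {A}, {C}, {N} …(+2); under {A} Y still reaches {C,N,P,S,X} ∋ S.
{C,X}: Y⊥S given {C,X} in G with Y→· removed — back-door holds.
P(S|do(Y)) = Σ_{C,X} P(S|Y,C,X)·P(C,X).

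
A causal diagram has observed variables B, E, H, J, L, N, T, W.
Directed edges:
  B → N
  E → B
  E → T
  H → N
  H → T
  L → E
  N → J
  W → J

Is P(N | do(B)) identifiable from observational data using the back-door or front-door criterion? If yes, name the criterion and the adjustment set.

P(N|do(B)): backdoor, adjust for ∅.

desc(B)\{B}={J,N}; candidates ⊆ {E,H,L,T,W}.
∅: B⊥N given ∅ in G with B→· removed — back-door holds.
P(N|do(B)) = P(N|B) — no adjustment needed.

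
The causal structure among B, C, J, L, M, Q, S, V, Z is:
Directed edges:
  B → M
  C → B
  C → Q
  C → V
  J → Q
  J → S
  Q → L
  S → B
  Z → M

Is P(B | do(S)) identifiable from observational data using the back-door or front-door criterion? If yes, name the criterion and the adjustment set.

desc(S)\{S}={B,M}; candidates ⊆ {C,J,L,Q,V,Z}.
∅: S⊥B given ∅ in G with S→· removed — back-door holds.
P(B|do(S)) = P(B|S) — no adjustment needed.

P(B|do(S)): backdoor, adjust for ∅.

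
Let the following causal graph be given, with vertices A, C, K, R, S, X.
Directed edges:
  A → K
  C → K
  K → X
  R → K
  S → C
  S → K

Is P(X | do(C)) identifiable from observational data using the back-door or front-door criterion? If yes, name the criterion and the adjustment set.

P(X|do(C)): backdoor, adjust for {S}.

desc(C)\{C}={K,X}; candidates ⊆ {A,R,S}.
size 0: {}; under {} C still reaches {K,S,X} ∋ X.
{S}: C⊥X given {S} in G with C→· removed — back-door holds.
P(X|do(C)) = Σ_{S} P(X|C,S)·P(S).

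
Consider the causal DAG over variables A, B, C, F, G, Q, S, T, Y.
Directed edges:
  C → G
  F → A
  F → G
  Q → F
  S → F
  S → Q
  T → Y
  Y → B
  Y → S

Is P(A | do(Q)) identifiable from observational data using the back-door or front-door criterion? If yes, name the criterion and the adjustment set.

desc(Q)\{Q}={A,F,G}; candidates ⊆ {B,C,S,T,Y}.
size 0: {}; under {} Q still reaches {A,B,F,G,S,T,Y} ∋ A.
{S}: Q⊥A given {S} in G with Q→· removed — back-door holds.
P(A|do(Q)) = Σ_{S} P(A|Q,S)·P(S).

P(A|do(Q)): backdoor, adjust for {S}.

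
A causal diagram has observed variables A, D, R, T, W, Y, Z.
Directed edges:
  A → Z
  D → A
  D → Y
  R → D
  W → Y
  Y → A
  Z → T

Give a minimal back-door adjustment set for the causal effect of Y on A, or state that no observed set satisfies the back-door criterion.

Y→A: minimal back-door set {D}.

desc(Y)\{Y}={A,T,Z}; candidates ⊆ {D,R,W}.
size 0: {}; under {} Y still reaches {A,D,R,T,W,Z} ∋ A.
{D}: Y⊥A given {D} in G with Y→· removed — back-door holds.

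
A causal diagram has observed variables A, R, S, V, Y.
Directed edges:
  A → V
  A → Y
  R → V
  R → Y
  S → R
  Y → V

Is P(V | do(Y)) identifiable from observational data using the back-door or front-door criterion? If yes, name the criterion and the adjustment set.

desc(Y)\{Y}={V}; candidates ⊆ {A,R,S}.
size 0: {}; under {} Y still reaches {A,R,S,V} ∋ V.
size 1: {A}, {R}, {S}; under {A} Y still reaches {R,S,V} ∋ V.
{A,R}: Y⊥V given {A,R} in G with Y→· removed — back-door holds.
P(V|do(Y)) = Σ_{A,R} P(V|Y,A,R)·P(A,R).

P(V|do(Y)): backdoor, adjust for {A, R}.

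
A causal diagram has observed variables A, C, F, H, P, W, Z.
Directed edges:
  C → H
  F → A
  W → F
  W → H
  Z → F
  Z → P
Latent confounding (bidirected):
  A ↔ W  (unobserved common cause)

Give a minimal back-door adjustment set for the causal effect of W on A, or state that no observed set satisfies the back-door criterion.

W→A: no observed back-door set.

desc(W)\{W}={A,F,H}; candidates ⊆ {C,P,Z}.
W↔A: latent back-door arc(s) into W.
size 0: {}; under {} W still reaches {A} ∋ A.
size 1: {C}, {P}, {Z}; under {C} W still reaches {A} ∋ A.
size 2: {C,P}, {C,Z}, {P,Z}; under {C,P} W still reaches {A} ∋ A.
W↔A cannot be blocked by any observed set — no back-door set.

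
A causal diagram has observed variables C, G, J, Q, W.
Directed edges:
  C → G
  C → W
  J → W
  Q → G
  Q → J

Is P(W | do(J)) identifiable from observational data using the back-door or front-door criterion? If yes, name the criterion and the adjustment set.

desc(J)\{J}={W}; candidates ⊆ {C,G,Q}.
∅: J⊥W given ∅ in G with J→· removed — back-door holds.
P(W|do(J)) = P(W|J) — no adjustment needed.

P(W|do(J)): backdoor, adjust for ∅.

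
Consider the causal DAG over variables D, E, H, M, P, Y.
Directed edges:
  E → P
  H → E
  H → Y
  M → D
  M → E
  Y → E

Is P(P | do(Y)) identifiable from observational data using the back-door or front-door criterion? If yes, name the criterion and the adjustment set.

desc(Y)\{Y}={E,P}; candidates ⊆ {D,H,M}.
size 0: {}; under {} Y still reaches {E,H,P} ∋ P.
{H}: Y⊥P given {H} in G with Y→· removed — back-door holds.
P(P|do(Y)) = Σ_{H} P(P|Y,H)·P(H).

P(P|do(Y)): backdoor, adjust for {H}.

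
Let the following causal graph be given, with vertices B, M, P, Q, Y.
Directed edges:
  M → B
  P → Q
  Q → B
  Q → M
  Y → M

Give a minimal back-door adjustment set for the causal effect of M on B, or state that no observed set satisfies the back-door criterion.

M→B: minimal back-door set {Q}.

desc(M)\{M}={B}; candidates ⊆ {P,Q,Y}.
size 0: {}; under {} M still reaches {B,P,Q,Y} ∋ B.
{Q}: M⊥B given {Q} in G with M→· removed — back-door holds.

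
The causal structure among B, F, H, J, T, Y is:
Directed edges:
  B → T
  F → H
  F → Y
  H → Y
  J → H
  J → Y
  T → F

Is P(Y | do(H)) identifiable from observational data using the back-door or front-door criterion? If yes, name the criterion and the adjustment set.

desc(H)\{H}={Y}; candidates ⊆ {B,F,J,T}.
size 0: {}; under {} H still reaches {B,F,J,T,Y} ∋ Y.
size 1: {B}, {F}, {J} …(+1); under {B} H still reaches {F,J,T,Y} ∋ Y.
{F,J}: H⊥Y given {F,J} in G with H→· removed — back-door holds.
P(Y|do(H)) = Σ_{F,J} P(Y|H,F,J)·P(F,J).

P(Y|do(H)): backdoor, adjust for {F, J}.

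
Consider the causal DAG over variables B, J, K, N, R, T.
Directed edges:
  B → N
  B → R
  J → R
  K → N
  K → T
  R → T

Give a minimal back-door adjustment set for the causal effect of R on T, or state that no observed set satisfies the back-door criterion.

desc(R)\{R}={T}; candidates ⊆ {B,J,K,N}.
∅: R⊥T given ∅ in G with R→· removed — back-door holds.

R→T: minimal back-door set ∅.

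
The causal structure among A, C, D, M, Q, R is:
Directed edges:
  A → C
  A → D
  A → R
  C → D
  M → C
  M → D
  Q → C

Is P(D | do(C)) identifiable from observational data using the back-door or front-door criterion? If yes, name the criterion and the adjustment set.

P(D|do(C)): backdoor, adjust for {A, M}.

desc(C)\{C}={D}; candidates ⊆ {A,M,Q,R}.
size 0: {}; under {} C still reaches {A,D,M,Q,R} ∋ D.
size 1: {A}, {M}, {Q} …(+1); under {A} C still reaches {D,M,Q} ∋ D.
{A,M}: C⊥D given {A,M} in G with C→· removed — back-door holds.
P(D|do(C)) = Σ_{A,M} P(D|C,A,M)·P(A,M).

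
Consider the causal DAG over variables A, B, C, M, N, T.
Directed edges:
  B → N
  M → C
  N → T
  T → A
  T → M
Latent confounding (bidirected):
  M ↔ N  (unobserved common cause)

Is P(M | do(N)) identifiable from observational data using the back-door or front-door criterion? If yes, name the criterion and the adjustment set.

P(M|do(N)): frontdoor, adjust for {T}.

desc(N)\{N}={A,C,M,T}; candidates ⊆ {B}.
N↔M: latent back-door arc(s) into N.
size 0: {}; under {} N still reaches {B,C,M} ∋ M.
size 1: {B}; under {B} N still reaches {C,M} ∋ M.
N↔M cannot be blocked by any observed set — no back-door set.
{T}: (i) intercepts every directed N→M path; (ii) no back-door N→{T}; (iii) {N} blocks every back-door {T}→M. Front-door holds.
P(M|do(N)) = Σ_{T} P(T|N) Σ_{N'} P(M|T,N')P(N').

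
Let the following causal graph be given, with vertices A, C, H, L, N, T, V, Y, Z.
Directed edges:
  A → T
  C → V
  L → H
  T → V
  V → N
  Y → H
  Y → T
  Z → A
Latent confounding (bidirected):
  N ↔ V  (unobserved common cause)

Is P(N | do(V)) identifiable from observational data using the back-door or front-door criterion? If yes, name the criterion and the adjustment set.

P(N|do(V)): not identifiable (no BD/FD set).

desc(V)\{V}={N}; candidates ⊆ {A,C,H,L,T,Y,Z}.
V↔N: latent back-door arc(s) into V.
size 0: {}; under {} V still reaches {A,C,H,N,T,Y,Z} ∋ N.
size 1: {A}, {C}, {H} …(+4); under {A} V still reaches {C,H,N,T,Y} ∋ N.
size 2: {A,C}, {A,H}, {A,L} …(+18); under {A,C} V still reaches {H,N,T,Y} ∋ N.
V↔N cannot be blocked by any observed set — no back-door set.
No mediator lies on a directed V→…→N path.
Neither criterion identifies P(N|do(V)) in this graph.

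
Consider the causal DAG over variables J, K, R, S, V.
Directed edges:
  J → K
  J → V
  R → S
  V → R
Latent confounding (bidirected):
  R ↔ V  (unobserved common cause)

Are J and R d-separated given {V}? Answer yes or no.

No — J and R are d-connected given {V}.

Bayes-Ball from J | {V} reaches {K,R,S}.
R ∈ reach(J|{V}) ⇒ J ⊥̸ R | {V}.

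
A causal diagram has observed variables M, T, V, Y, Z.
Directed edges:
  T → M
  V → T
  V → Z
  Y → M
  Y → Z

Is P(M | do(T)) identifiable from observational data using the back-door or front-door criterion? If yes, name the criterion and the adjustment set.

P(M|do(T)): backdoor, adjust for ∅.

desc(T)\{T}={M}; candidates ⊆ {V,Y,Z}.
∅: T⊥M given ∅ in G with T→· removed — back-door holds.
P(M|do(T)) = P(M|T) — no adjustment needed.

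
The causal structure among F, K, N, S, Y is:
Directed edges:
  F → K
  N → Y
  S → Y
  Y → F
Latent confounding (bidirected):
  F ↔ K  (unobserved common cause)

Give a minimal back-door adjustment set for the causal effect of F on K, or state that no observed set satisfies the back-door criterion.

F→K: no observed back-door set.

desc(F)\{F}={K}; candidates ⊆ {N,S,Y}.
F↔K: latent back-door arc(s) into F.
size 0: {}; under {} F still reaches {K,N,S,Y} ∋ K.
size 1: {N}, {S}, {Y}; under {N} F still reaches {K,S,Y} ∋ K.
size 2: {N,S}, {N,Y}, {S,Y}; under {N,S} F still reaches {K,Y} ∋ K.
F↔K cannot be blocked by any observed set — no back-door set.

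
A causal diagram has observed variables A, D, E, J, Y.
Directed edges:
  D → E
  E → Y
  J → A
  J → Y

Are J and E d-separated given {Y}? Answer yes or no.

Bayes-Ball from J | {Y} reaches {A,D,E}.
E ∈ reach(J|{Y}) ⇒ J ⊥̸ E | {Y}.

No — J and E are d-connected given {Y}.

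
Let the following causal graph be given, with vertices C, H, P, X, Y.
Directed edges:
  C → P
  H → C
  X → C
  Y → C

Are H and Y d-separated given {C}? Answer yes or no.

Bayes-Ball from H | {C} reaches {X,Y}.
Y ∈ reach(H|{C}) ⇒ H ⊥̸ Y | {C}.

No — H and Y are d-connected given {C}.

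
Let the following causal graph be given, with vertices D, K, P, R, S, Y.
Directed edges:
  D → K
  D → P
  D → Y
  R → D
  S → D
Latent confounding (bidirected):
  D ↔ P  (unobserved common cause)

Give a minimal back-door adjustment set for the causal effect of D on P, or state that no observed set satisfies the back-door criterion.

D→P: no observed back-door set.

desc(D)\{D}={K,P,Y}; candidates ⊆ {R,S}.
D↔P: latent back-door arc(s) into D.
size 0: {}; under {} D still reaches {P,R,S} ∋ P.
size 1: {R}, {S}; under {R} D still reaches {P,S} ∋ P.
size 2: {R,S}; under {R,S} D still reaches {P} ∋ P.
D↔P cannot be blocked by any observed set — no back-door set.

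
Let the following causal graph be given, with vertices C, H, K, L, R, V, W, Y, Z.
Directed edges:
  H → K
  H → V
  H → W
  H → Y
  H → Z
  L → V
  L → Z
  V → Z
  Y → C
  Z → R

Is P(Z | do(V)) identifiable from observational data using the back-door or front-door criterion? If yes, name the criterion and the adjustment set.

P(Z|do(V)): backdoor, adjust for {H, L}.

desc(V)\{V}={R,Z}; candidates ⊆ {C,H,K,L,W,Y}.
size 0: {}; under {} V still reaches {C,H,K,L,R,W,Y,Z} ∋ Z.
size 1: {C}, {H}, {K} …(+3); under {C} V still reaches {H,K,L,R,W,Y,Z} ∋ Z.
{H,L}: V⊥Z given {H,L} in G with V→· removed — back-door holds.
P(Z|do(V)) = Σ_{H,L} P(Z|V,H,L)·P(H,L).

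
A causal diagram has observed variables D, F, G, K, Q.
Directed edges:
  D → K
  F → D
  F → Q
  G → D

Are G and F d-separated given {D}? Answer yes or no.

No — G and F are d-connected given {D}.

Bayes-Ball from G | {D} reaches {F,Q}.
F ∈ reach(G|{D}) ⇒ G ⊥̸ F | {D}.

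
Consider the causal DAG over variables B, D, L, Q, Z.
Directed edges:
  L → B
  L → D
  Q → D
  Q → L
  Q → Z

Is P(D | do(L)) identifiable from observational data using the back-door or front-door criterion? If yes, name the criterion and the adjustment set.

P(D|do(L)): backdoor, adjust for {Q}.

desc(L)\{L}={B,D}; candidates ⊆ {Q,Z}.
size 0: {}; under {} L still reaches {D,Q,Z} ∋ D.
{Q}: L⊥D given {Q} in G with L→· removed — back-door holds.
P(D|do(L)) = Σ_{Q} P(D|L,Q)·P(Q).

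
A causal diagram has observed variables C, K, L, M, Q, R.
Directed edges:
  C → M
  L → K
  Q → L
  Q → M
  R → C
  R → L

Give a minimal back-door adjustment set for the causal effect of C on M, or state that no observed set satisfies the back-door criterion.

C→M: minimal back-door set ∅.

desc(C)\{C}={M}; candidates ⊆ {K,L,Q,R}.
∅: C⊥M given ∅ in G with C→· removed — back-door holds.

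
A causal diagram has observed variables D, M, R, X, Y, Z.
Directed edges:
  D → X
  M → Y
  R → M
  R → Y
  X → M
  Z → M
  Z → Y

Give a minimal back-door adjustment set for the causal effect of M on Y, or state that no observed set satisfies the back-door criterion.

desc(M)\{M}={Y}; candidates ⊆ {D,R,X,Z}.
size 0: {}; under {} M still reaches {D,R,X,Y,Z} ∋ Y.
size 1: {D}, {R}, {X} …(+1); under {D} M still reaches {R,X,Y,Z} ∋ Y.
{R,Z}: M⊥Y given {R,Z} in G with M→· removed — back-door holds.

M→Y: minimal back-door set {R, Z}.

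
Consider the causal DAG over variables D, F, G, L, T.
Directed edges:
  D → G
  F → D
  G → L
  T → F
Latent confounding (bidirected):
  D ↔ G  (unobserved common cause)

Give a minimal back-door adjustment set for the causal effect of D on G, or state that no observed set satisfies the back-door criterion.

D→G: no observed back-door set.

desc(D)\{D}={G,L}; candidates ⊆ {F,T}.
D↔G: latent back-door arc(s) into D.
size 0: {}; under {} D still reaches {F,G,L,T} ∋ G.
size 1: {F}, {T}; under {F} D still reaches {G,L} ∋ G.
size 2: {F,T}; under {F,T} D still reaches {G,L} ∋ G.
D↔G cannot be blocked by any observed set — no back-door set.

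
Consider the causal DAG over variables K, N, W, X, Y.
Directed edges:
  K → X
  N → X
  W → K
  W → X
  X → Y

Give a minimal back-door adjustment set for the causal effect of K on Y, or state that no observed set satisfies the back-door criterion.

K→Y: minimal back-door set {W}.

desc(K)\{K}={X,Y}; candidates ⊆ {N,W}.
size 0: {}; under {} K still reaches {W,X,Y} ∋ Y.
{W}: K⊥Y given {W} in G with K→· removed — back-door holds.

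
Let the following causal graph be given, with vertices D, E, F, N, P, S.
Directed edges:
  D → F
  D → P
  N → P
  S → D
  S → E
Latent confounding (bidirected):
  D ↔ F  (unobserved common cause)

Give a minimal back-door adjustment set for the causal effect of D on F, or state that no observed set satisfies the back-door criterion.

D→F: no observed back-door set.

desc(D)\{D}={F,P}; candidates ⊆ {E,N,S}.
D↔F: latent back-door arc(s) into D.
size 0: {}; under {} D still reaches {E,F,S} ∋ F.
size 1: {E}, {N}, {S}; under {E} D still reaches {F,S} ∋ F.
size 2: {E,N}, {E,S}, {N,S}; under {E,N} D still reaches {F,S} ∋ F.
D↔F cannot be blocked by any observed set — no back-door set.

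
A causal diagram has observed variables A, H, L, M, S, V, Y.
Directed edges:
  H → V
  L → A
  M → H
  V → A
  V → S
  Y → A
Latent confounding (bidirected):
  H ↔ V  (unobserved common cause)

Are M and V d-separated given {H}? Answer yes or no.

Bayes-Ball from M | {H} reaches {A,S,V}.
V ∈ reach(M|{H}) ⇒ M ⊥̸ V | {H}.

No — M and V are d-connected given {H}.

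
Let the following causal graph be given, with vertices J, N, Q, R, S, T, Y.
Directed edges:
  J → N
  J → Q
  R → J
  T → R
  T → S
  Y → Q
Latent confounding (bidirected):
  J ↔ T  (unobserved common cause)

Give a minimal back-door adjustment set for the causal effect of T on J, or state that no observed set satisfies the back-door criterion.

T→J: no observed back-door set.

desc(T)\{T}={J,N,Q,R,S}; candidates ⊆ {Y}.
T↔J: latent back-door arc(s) into T.
size 0: {}; under {} T still reaches {J,N,Q} ∋ J.
size 1: {Y}; under {Y} T still reaches {J,N,Q} ∋ J.
T↔J cannot be blocked by any observed set — no back-door set.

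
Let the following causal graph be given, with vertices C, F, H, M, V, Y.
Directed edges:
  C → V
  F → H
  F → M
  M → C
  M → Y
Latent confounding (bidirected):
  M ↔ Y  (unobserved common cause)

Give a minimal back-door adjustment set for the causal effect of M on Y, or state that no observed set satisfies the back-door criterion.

desc(M)\{M}={C,V,Y}; candidates ⊆ {F,H}.
M↔Y: latent back-door arc(s) into M.
size 0: {}; under {} M still reaches {F,H,Y} ∋ Y.
size 1: {F}, {H}; under {F} M still reaches {Y} ∋ Y.
size 2: {F,H}; under {F,H} M still reaches {Y} ∋ Y.
M↔Y cannot be blocked by any observed set — no back-door set.

M→Y: no observed back-door set.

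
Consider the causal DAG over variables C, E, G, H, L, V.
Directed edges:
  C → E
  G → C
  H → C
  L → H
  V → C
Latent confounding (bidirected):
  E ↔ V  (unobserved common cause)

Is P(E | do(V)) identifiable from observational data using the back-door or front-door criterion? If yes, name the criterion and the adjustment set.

P(E|do(V)): frontdoor, adjust for {C}.

desc(V)\{V}={C,E}; candidates ⊆ {G,H,L}.
V↔E: latent back-door arc(s) into V.
size 0: {}; under {} V still reaches {E} ∋ E.
size 1: {G}, {H}, {L}; under {G} V still reaches {E} ∋ E.
size 2: {G,H}, {G,L}, {H,L}; under {G,H} V still reaches {E} ∋ E.
V↔E cannot be blocked by any observed set — no back-door set.
{C}: (i) intercepts every directed V→E path; (ii) no back-door V→{C}; (iii) {V} blocks every back-door {C}→E. Front-door holds.
P(E|do(V)) = Σ_{C} P(C|V) Σ_{V'} P(E|C,V')P(V').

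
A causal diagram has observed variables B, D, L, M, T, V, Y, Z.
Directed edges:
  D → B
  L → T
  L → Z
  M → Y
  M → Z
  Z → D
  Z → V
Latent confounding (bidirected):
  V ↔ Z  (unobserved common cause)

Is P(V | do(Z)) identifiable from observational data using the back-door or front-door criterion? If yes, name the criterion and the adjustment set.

desc(Z)\{Z}={B,D,V}; candidates ⊆ {L,M,T,Y}.
Z↔V: latent back-door arc(s) into Z.
size 0: {}; under {} Z still reaches {L,M,T,V,Y} ∋ V.
size 1: {L}, {M}, {T} …(+1); under {L} Z still reaches {M,V,Y} ∋ V.
size 2: {L,M}, {L,T}, {L,Y} …(+3); under {L,M} Z still reaches {V} ∋ V.
Z↔V cannot be blocked by any observed set — no back-door set.
No mediator lies on a directed Z→…→V path.
Neither criterion identifies P(V|do(Z)) in this graph.

P(V|do(Z)): not identifiable (no BD/FD set).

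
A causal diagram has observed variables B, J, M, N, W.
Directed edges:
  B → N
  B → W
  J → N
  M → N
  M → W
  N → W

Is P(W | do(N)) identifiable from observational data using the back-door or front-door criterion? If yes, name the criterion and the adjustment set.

desc(N)\{N}={W}; candidates ⊆ {B,J,M}.
size 0: {}; under {} N still reaches {B,J,M,W} ∋ W.
size 1: {B}, {J}, {M}; under {B} N still reaches {J,M,W} ∋ W.
{B,M}: N⊥W given {B,M} in G with N→· removed — back-door holds.
P(W|do(N)) = Σ_{B,M} P(W|N,B,M)·P(B,M).

P(W|do(N)): backdoor, adjust for {B, M}.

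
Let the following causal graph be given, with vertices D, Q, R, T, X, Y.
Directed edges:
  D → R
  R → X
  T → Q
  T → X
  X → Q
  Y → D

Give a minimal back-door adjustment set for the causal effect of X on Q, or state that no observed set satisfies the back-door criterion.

X→Q: minimal back-door set {T}.

desc(X)\{X}={Q}; candidates ⊆ {D,R,T,Y}.
size 0: {}; under {} X still reaches {D,Q,R,T,Y} ∋ Q.
{T}: X⊥Q given {T} in G with X→· removed — back-door holds.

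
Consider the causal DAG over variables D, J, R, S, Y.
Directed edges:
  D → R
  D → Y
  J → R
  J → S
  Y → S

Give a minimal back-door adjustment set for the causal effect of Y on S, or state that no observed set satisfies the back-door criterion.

desc(Y)\{Y}={S}; candidates ⊆ {D,J,R}.
∅: Y⊥S given ∅ in G with Y→· removed — back-door holds.

Y→S: minimal back-door set ∅.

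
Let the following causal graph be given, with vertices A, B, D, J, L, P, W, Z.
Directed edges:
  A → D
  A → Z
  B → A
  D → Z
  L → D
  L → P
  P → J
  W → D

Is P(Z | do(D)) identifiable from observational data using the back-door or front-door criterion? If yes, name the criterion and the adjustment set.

desc(D)\{D}={Z}; candidates ⊆ {A,B,J,L,P,W}.
size 0: {}; under {} D still reaches {A,B,J,L,P,W,Z} ∋ Z.
{A}: D⊥Z given {A} in G with D→· removed — back-door holds.
P(Z|do(D)) = Σ_{A} P(Z|D,A)·P(A).

P(Z|do(D)): backdoor, adjust for {A}.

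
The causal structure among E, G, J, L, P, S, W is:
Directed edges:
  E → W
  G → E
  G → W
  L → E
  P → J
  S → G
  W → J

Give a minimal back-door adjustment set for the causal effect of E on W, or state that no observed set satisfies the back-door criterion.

desc(E)\{E}={J,W}; candidates ⊆ {G,L,P,S}.
size 0: {}; under {} E still reaches {G,J,L,S,W} ∋ W.
{G}: E⊥W given {G} in G with E→· removed — back-door holds.

E→W: minimal back-door set {G}.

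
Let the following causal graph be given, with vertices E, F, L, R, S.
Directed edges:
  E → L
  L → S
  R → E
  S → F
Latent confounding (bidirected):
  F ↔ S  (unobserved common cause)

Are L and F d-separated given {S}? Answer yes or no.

Bayes-Ball from L | {S} reaches {E,F,R}.
F ∈ reach(L|{S}) ⇒ L ⊥̸ F | {S}.

No — L and F are d-connected given {S}.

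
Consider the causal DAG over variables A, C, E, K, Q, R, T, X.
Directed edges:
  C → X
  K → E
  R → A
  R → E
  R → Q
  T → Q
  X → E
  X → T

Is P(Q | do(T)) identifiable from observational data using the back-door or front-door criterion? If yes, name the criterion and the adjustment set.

P(Q|do(T)): backdoor, adjust for ∅.

desc(T)\{T}={Q}; candidates ⊆ {A,C,E,K,R,X}.
∅: T⊥Q given ∅ in G with T→· removed — back-door holds.
P(Q|do(T)) = P(Q|T) — no adjustment needed.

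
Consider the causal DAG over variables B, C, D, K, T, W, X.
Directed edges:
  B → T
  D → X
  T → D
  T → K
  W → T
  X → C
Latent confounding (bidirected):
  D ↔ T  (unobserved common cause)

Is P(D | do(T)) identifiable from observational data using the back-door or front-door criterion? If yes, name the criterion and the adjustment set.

desc(T)\{T}={C,D,K,X}; candidates ⊆ {B,W}.
T↔D: latent back-door arc(s) into T.
size 0: {}; under {} T still reaches {B,C,D,W,X} ∋ D.
size 1: {B}, {W}; under {B} T still reaches {C,D,W,X} ∋ D.
size 2: {B,W}; under {B,W} T still reaches {C,D,X} ∋ D.
T↔D cannot be blocked by any observed set — no back-door set.
No mediator lies on a directed T→…→D path.
Neither criterion identifies P(D|do(T)) in this graph.

P(D|do(T)): not identifiable (no BD/FD set).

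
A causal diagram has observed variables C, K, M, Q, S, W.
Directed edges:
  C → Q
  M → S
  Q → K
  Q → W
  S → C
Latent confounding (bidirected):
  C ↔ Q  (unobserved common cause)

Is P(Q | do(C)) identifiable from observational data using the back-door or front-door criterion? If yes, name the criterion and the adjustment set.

P(Q|do(C)): not identifiable (no BD/FD set).

desc(C)\{C}={K,Q,W}; candidates ⊆ {M,S}.
C↔Q: latent back-door arc(s) into C.
size 0: {}; under {} C still reaches {K,M,Q,S,W} ∋ Q.
size 1: {M}, {S}; under {M} C still reaches {K,Q,S,W} ∋ Q.
size 2: {M,S}; under {M,S} C still reaches {K,Q,W} ∋ Q.
C↔Q cannot be blocked by any observed set — no back-door set.
No mediator lies on a directed C→…→Q path.
Neither criterion identifies P(Q|do(C)) in this graph.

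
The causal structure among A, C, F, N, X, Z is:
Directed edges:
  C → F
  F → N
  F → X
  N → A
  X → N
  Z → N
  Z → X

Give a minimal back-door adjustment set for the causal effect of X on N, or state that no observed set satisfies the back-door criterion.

X→N: minimal back-door set {F, Z}.

desc(X)\{X}={A,N}; candidates ⊆ {C,F,Z}.
size 0: {}; under {} X still reaches {A,C,F,N,Z} ∋ N.
size 1: {C}, {F}, {Z}; under {C} X still reaches {A,F,N,Z} ∋ N.
{F,Z}: X⊥N given {F,Z} in G with X→· removed — back-door holds.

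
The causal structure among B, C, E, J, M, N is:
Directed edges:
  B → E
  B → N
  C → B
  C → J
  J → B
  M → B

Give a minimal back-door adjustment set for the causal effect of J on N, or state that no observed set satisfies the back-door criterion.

J→N: minimal back-door set {C}.

desc(J)\{J}={B,E,N}; candidates ⊆ {C,M}.
size 0: {}; under {} J still reaches {B,C,E,N} ∋ N.
{C}: J⊥N given {C} in G with J→· removed — back-door holds.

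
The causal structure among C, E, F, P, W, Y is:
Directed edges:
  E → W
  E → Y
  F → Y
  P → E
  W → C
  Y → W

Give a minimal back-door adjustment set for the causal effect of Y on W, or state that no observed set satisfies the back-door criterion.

desc(Y)\{Y}={C,W}; candidates ⊆ {E,F,P}.
size 0: {}; under {} Y still reaches {C,E,F,P,W} ∋ W.
{E}: Y⊥W given {E} in G with Y→· removed — back-door holds.

Y→W: minimal back-door set {E}.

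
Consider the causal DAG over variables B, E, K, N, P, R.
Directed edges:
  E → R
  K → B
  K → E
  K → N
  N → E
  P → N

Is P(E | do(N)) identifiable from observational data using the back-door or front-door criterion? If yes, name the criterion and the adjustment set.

P(E|do(N)): backdoor, adjust for {K}.

desc(N)\{N}={E,R}; candidates ⊆ {B,K,P}.
size 0: {}; under {} N still reaches {B,E,K,P,R} ∋ E.
{K}: N⊥E given {K} in G with N→· removed — back-door holds.
P(E|do(N)) = Σ_{K} P(E|N,K)·P(K).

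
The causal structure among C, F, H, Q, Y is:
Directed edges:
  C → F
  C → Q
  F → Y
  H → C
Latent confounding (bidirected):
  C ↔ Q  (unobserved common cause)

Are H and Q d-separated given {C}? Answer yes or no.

Bayes-Ball from H | {C} reaches {Q}.
Q ∈ reach(H|{C}) ⇒ H ⊥̸ Q | {C}.

No — H and Q are d-connected given {C}.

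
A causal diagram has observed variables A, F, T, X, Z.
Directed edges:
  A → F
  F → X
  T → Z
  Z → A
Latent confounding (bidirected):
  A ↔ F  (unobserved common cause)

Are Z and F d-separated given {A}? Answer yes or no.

Bayes-Ball from Z | {A} reaches {F,T,X}.
F ∈ reach(Z|{A}) ⇒ Z ⊥̸ F | {A}.

No — Z and F are d-connected given {A}.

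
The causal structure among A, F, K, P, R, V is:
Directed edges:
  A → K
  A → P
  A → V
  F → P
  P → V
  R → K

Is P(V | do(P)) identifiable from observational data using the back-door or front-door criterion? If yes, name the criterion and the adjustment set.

P(V|do(P)): backdoor, adjust for {A}.

desc(P)\{P}={V}; candidates ⊆ {A,F,K,R}.
size 0: {}; under {} P still reaches {A,F,K,V} ∋ V.
{A}: P⊥V given {A} in G with P→· removed — back-door holds.
P(V|do(P)) = Σ_{A} P(V|P,A)·P(A).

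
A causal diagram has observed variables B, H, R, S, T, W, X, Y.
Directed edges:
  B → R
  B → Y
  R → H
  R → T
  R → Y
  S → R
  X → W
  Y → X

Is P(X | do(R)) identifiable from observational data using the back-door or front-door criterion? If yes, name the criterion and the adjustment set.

desc(R)\{R}={H,T,W,X,Y}; candidates ⊆ {B,S}.
size 0: {}; under {} R still reaches {B,S,W,X,Y} ∋ X.
{B}: R⊥X given {B} in G with R→· removed — back-door holds.
P(X|do(R)) = Σ_{B} P(X|R,B)·P(B).

P(X|do(R)): backdoor, adjust for {B}.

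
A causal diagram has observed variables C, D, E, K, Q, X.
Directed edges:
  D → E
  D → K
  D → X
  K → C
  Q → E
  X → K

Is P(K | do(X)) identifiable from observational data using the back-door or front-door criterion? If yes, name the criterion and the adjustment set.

P(K|do(X)): backdoor, adjust for {D}.

desc(X)\{X}={C,K}; candidates ⊆ {D,E,Q}.
size 0: {}; under {} X still reaches {C,D,E,K} ∋ K.
{D}: X⊥K given {D} in G with X→· removed — back-door holds.
P(K|do(X)) = Σ_{D} P(K|X,D)·P(D).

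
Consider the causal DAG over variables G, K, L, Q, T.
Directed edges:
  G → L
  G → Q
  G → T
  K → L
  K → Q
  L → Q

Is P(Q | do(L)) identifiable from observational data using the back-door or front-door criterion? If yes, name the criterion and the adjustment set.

P(Q|do(L)): backdoor, adjust for {G, K}.

desc(L)\{L}={Q}; candidates ⊆ {G,K,T}.
size 0: {}; under {} L still reaches {G,K,Q,T} ∋ Q.
size 1: {G}, {K}, {T}; under {G} L still reaches {K,Q} ∋ Q.
{G,K}: L⊥Q given {G,K} in G with L→· removed — back-door holds.
P(Q|do(L)) = Σ_{G,K} P(Q|L,G,K)·P(G,K).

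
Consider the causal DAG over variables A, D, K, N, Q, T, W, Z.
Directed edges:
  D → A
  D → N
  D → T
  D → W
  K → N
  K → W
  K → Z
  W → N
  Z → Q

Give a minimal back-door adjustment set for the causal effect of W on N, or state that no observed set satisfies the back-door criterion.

W→N: minimal back-door set {D, K}.

desc(W)\{W}={N}; candidates ⊆ {A,D,K,Q,T,Z}.
size 0: {}; under {} W still reaches {A,D,K,N,Q,T,Z} ∋ N.
size 1: {A}, {D}, {K} …(+3); under {A} W still reaches {D,K,N,Q,T,Z} ∋ N.
{D,K}: W⊥N given {D,K} in G with W→· removed — back-door holds.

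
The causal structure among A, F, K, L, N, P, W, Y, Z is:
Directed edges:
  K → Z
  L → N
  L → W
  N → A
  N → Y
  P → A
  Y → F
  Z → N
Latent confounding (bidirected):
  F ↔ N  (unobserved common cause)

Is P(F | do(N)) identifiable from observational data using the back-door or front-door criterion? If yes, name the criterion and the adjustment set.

desc(N)\{N}={A,F,Y}; candidates ⊆ {K,L,P,W,Z}.
N↔F: latent back-door arc(s) into N.
size 0: {}; under {} N still reaches {F,K,L,W,Z} ∋ F.
size 1: {K}, {L}, {P} …(+2); under {K} N still reaches {F,L,W,Z} ∋ F.
size 2: {K,L}, {K,P}, {K,W} …(+7); under {K,L} N still reaches {F,Z} ∋ F.
N↔F cannot be blocked by any observed set — no back-door set.
{Y}: (i) intercepts every directed N→F path; (ii) no back-door N→{Y}; (iii) {N} blocks every back-door {Y}→F. Front-door holds.
P(F|do(N)) = Σ_{Y} P(Y|N) Σ_{N'} P(F|Y,N')P(N').

P(F|do(N)): frontdoor, adjust for {Y}.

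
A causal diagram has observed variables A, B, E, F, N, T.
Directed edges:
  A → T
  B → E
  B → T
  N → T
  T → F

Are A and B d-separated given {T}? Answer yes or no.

No — A and B are d-connected given {T}.

Bayes-Ball from A | {T} reaches {B,E,N}.
B ∈ reach(A|{T}) ⇒ A ⊥̸ B | {T}.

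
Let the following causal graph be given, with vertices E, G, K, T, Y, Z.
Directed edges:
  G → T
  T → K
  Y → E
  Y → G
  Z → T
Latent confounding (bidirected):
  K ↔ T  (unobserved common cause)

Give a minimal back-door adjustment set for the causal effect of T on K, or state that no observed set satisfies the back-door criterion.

desc(T)\{T}={K}; candidates ⊆ {E,G,Y,Z}.
T↔K: latent back-door arc(s) into T.
size 0: {}; under {} T still reaches {E,G,K,Y,Z} ∋ K.
size 1: {E}, {G}, {Y} …(+1); under {E} T still reaches {G,K,Y,Z} ∋ K.
size 2: {E,G}, {E,Y}, {E,Z} …(+3); under {E,G} T still reaches {K,Z} ∋ K.
T↔K cannot be blocked by any observed set — no back-door set.

T→K: no observed back-door set.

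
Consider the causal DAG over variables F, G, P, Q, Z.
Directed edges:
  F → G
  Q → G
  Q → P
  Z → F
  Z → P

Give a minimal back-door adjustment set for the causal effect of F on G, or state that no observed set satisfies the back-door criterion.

F→G: minimal back-door set ∅.

desc(F)\{F}={G}; candidates ⊆ {P,Q,Z}.
∅: F⊥G given ∅ in G with F→· removed — back-door holds.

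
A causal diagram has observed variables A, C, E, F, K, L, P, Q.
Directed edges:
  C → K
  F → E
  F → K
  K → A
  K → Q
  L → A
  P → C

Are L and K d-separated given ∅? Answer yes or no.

Yes — L ⊥ K | ∅.

Bayes-Ball from L | ∅ reaches {A}.
K ∉ reach(L|∅) ⇒ L ⊥ K | ∅.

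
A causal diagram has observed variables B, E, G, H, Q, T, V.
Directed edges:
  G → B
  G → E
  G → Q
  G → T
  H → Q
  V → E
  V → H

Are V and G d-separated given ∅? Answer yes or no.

Bayes-Ball from V | ∅ reaches {E,H,Q}.
G ∉ reach(V|∅) ⇒ V ⊥ G | ∅.

Yes — V ⊥ G | ∅.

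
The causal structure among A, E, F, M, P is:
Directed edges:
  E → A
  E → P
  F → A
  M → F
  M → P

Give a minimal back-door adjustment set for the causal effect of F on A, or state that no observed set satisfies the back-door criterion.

F→A: minimal back-door set ∅.

desc(F)\{F}={A}; candidates ⊆ {E,M,P}.
∅: F⊥A given ∅ in G with F→· removed — back-door holds.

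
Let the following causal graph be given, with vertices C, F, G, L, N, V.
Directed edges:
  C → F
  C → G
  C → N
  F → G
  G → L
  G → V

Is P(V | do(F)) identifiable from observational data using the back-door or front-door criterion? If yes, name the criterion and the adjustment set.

P(V|do(F)): backdoor, adjust for {C}.

desc(F)\{F}={G,L,V}; candidates ⊆ {C,N}.
size 0: {}; under {} F still reaches {C,G,L,N,V} ∋ V.
{C}: F⊥V given {C} in G with F→· removed — back-door holds.
P(V|do(F)) = Σ_{C} P(V|F,C)·P(C).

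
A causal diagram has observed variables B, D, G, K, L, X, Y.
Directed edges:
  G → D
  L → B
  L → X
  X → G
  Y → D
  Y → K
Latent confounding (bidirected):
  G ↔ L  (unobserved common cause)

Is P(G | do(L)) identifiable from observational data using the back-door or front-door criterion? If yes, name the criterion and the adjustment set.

desc(L)\{L}={B,D,G,X}; candidates ⊆ {K,Y}.
L↔G: latent back-door arc(s) into L.
size 0: {}; under {} L still reaches {D,G} ∋ G.
size 1: {K}, {Y}; under {K} L still reaches {D,G} ∋ G.
size 2: {K,Y}; under {K,Y} L still reaches {D,G} ∋ G.
L↔G cannot be blocked by any observed set — no back-door set.
{X}: (i) intercepts every directed L→G path; (ii) no back-door L→{X}; (iii) {L} blocks every back-door {X}→G. Front-door holds.
P(G|do(L)) = Σ_{X} P(X|L) Σ_{L'} P(G|X,L')P(L').

P(G|do(L)): frontdoor, adjust for {X}.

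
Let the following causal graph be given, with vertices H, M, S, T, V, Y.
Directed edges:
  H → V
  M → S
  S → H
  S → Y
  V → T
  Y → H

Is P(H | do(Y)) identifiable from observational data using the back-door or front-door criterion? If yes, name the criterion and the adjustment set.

P(H|do(Y)): backdoor, adjust for {S}.

desc(Y)\{Y}={H,T,V}; candidates ⊆ {M,S}.
size 0: {}; under {} Y still reaches {H,M,S,T,V} ∋ H.
{S}: Y⊥H given {S} in G with Y→· removed — back-door holds.
P(H|do(Y)) = Σ_{S} P(H|Y,S)·P(S).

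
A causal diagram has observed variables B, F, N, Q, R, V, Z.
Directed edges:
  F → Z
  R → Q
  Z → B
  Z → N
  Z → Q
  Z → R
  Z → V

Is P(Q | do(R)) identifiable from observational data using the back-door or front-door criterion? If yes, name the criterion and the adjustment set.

P(Q|do(R)): backdoor, adjust for {Z}.

desc(R)\{R}={Q}; candidates ⊆ {B,F,N,V,Z}.
size 0: {}; under {} R still reaches {B,F,N,Q,V,Z} ∋ Q.
{Z}: R⊥Q given {Z} in G with R→· removed — back-door holds.
P(Q|do(R)) = Σ_{Z} P(Q|R,Z)·P(Z).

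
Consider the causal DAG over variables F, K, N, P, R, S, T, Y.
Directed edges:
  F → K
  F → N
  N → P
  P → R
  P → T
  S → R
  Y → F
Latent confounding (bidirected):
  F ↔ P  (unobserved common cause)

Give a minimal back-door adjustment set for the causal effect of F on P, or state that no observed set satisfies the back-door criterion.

desc(F)\{F}={K,N,P,R,T}; candidates ⊆ {S,Y}.
F↔P: latent back-door arc(s) into F.
size 0: {}; under {} F still reaches {P,R,T,Y} ∋ P.
size 1: {S}, {Y}; under {S} F still reaches {P,R,T,Y} ∋ P.
size 2: {S,Y}; under {S,Y} F still reaches {P,R,T} ∋ P.
F↔P cannot be blocked by any observed set — no back-door set.

F→P: no observed back-door set.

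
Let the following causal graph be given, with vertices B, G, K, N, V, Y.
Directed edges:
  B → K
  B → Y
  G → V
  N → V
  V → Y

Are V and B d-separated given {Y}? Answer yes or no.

No — V and B are d-connected given {Y}.

Bayes-Ball from V | {Y} reaches {B,G,K,N}.
B ∈ reach(V|{Y}) ⇒ V ⊥̸ B | {Y}.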